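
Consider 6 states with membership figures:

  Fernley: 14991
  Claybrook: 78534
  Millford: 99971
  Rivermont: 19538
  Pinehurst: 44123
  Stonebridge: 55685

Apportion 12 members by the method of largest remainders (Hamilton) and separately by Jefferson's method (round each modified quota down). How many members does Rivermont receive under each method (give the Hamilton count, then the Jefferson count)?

1 and 0

Hamilton: Fernley 0, Claybrook 3, Millford 4, Rivermont 1, Pinehurst 2, Stonebridge 2.
Jefferson: Fernley 0, Claybrook 3, Millford 5, Rivermont 0, Pinehurst 2, Stonebridge 2.
Rivermont gets 1 under Hamilton and 0 under Jefferson.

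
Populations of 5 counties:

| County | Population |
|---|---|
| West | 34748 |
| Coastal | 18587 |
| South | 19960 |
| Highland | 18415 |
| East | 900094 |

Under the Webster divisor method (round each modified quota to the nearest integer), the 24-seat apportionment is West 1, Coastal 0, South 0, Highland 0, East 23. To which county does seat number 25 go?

Priority for the next seat is population ÷ (current seats + 0.5).
Priorities: West 23165.333, Coastal 37174.000, South 39920.000, Highland 36830.000, East 38301.872.
Highest priority: South.

South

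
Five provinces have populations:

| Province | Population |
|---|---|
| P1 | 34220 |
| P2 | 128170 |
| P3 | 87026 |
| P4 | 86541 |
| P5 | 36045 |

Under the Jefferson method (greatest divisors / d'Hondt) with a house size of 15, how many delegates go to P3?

4

Standard divisor 372002/15 ≈ 24800.133; standard quotas: P1 1.380, P2 5.168, P3 3.509, P4 3.490, P5 1.453.
Rounding down gives 1, 5, 3, 3, 1 = 13 seats, so the divisor must be adjusted.
With modified divisor 21500: modified quotas P1 1.592, P2 5.961, P3 4.048, P4 4.025, P5 1.677.
Rounding down: P1 1, P2 5, P3 4, P4 4, P5 1 (total 15).
P3 receives 4.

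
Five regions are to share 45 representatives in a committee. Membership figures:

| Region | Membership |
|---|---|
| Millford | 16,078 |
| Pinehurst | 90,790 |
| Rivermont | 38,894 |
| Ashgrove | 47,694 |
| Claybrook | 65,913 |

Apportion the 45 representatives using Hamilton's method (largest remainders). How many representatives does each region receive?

Standard divisor: 259369 ÷ 45 ≈ 5763.756.
Standard quotas: Millford 2.7895, Pinehurst 15.7519, Rivermont 6.7480, Ashgrove 8.2748, Claybrook 11.4358.
Lower quotas: Millford 2, Pinehurst 15, Rivermont 6, Ashgrove 8, Claybrook 11 (sum 42, leaving 3 seats).
Remainders in descending order: Millford 0.7895, Pinehurst 0.7519, Rivermont 0.7480, Claybrook 0.4358, Ashgrove 0.2748.
The surplus seats go to Millford, Pinehurst, Rivermont.

Millford 3, Pinehurst 16, Rivermont 7, Ashgrove 8, Claybrook 11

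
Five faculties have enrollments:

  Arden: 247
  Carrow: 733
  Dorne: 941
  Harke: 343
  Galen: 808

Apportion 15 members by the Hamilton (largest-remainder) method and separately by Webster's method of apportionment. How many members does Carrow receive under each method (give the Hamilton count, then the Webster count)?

3 and 4

Hamilton: Arden 1, Carrow 3, Dorne 5, Harke 2, Galen 4.
Webster: Arden 1, Carrow 4, Dorne 4, Harke 2, Galen 4.
Carrow gets 3 under Hamilton and 4 under Webster.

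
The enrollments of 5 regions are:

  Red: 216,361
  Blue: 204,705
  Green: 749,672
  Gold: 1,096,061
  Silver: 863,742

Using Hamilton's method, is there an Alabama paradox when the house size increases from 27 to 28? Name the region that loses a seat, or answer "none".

At 27 seats: Red 2, Blue 2, Green 7, Gold 9, Silver 7.
At 28 seats: Red 2, Blue 2, Green 6, Gold 10, Silver 8.
Green drops from 7 to 6.

Green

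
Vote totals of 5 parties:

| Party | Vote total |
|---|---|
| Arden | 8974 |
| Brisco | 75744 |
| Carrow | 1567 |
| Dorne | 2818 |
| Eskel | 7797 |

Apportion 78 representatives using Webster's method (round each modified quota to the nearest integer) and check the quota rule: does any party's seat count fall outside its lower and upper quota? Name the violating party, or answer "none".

Standard quotas: Arden 7.224, Brisco 60.970, Carrow 1.261, Dorne 2.268, Eskel 6.276.
Webster allocation: Arden 7, Brisco 62, Carrow 1, Dorne 2, Eskel 6.
Brisco has quota 60.970 (lower 60, upper 61) but receives 62 — outside the quota interval.

Brisco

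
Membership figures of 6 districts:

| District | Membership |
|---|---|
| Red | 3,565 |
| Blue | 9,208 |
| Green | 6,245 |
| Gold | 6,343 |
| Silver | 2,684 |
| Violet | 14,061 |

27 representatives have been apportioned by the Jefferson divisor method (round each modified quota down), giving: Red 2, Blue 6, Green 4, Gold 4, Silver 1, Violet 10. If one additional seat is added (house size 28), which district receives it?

Priority for the next seat is population ÷ (current seats + 1).
Priorities: Red 1188.333, Blue 1315.429, Green 1249.000, Gold 1268.600, Silver 1342.000, Violet 1278.273.
Highest priority: Silver.

Silver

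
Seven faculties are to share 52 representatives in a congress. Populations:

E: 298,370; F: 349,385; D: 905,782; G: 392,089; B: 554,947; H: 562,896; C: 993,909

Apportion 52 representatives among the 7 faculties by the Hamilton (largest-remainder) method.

E=4, F=4, D=12, G=5, B=7, H=7, C=13

Standard divisor: 4057378 ÷ 52 ≈ 78026.5.
Standard quotas: E 3.8240, F 4.4778, D 11.6086, G 5.0251, B 7.1123, H 7.2142, C 12.7381.
Lower quotas: E 3, F 4, D 11, G 5, B 7, H 7, C 12 (sum 49, leaving 3 seats).
Remainders in descending order: E 0.8240, C 0.7381, D 0.6086, F 0.4778, H 0.2142, B 0.1123, G 0.0251.
Largest remainders: E, C, D receive the extra seats.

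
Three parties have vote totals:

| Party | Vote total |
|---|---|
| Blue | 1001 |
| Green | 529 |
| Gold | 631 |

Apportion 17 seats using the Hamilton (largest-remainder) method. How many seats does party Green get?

Standard divisor: 2161 ÷ 17 ≈ 127.118.
Standard quotas: Blue 7.875, Green 4.161, Gold 4.964.
Lower quotas: Blue 7, Green 4, Gold 4 (sum 15, leaving 2 seats).
Remainders in descending order: Gold 0.964, Blue 0.875, Green 0.161.
Largest remainders: Gold, Blue receive the extra seats.
Green receives 4.

4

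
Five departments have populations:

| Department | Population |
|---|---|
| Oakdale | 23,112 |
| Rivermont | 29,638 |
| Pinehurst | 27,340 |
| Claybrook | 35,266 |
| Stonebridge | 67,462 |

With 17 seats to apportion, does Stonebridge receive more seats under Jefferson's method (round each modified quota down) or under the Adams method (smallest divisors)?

Jefferson: Oakdale 2, Rivermont 3, Pinehurst 2, Claybrook 3, Stonebridge 7.
Adams: Oakdale 2, Rivermont 3, Pinehurst 3, Claybrook 3, Stonebridge 6.
Stonebridge gets 7 under Jefferson and 6 under Adams.

Jefferson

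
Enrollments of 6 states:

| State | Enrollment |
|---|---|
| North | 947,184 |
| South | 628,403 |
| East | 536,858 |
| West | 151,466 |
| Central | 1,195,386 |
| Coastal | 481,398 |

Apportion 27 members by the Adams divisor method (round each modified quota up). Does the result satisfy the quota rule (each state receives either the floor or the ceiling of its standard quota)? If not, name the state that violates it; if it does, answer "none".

none

Standard quotas: North 6.490, South 4.306, East 3.678, West 1.038, Central 8.190, Coastal 3.298.
Adams allocation: North 6, South 4, East 4, West 1, Central 8, Coastal 4.
Every allocation lies between the lower and upper quota.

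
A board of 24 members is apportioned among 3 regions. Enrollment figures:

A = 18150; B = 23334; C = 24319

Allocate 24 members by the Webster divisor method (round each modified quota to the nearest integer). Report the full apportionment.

Standard divisor 65803/24 ≈ 2741.792; standard quotas: A 6.620, B 8.510, C 8.870.
Rounding to the nearest integer gives 7, 9, 9 = 25 seats, so the divisor must be adjusted.
With modified divisor 2770: modified quotas A 6.552, B 8.424, C 8.779.
Rounding to the nearest integer: A 7, B 8, C 9 (total 24).

A 7; B 8; C 9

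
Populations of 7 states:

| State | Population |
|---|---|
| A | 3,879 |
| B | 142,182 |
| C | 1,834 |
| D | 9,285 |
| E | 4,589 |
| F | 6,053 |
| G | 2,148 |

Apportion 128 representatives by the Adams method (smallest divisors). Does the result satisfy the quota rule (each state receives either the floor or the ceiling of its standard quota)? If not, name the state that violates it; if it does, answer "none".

Standard quotas: A 2.921, B 107.074, C 1.381, D 6.992, E 3.456, F 4.558, G 1.618.
Adams allocation: A 3, B 105, C 2, D 7, E 4, F 5, G 2.
B has quota 107.074 (lower 107, upper 108) but receives 105 — outside the quota interval.

B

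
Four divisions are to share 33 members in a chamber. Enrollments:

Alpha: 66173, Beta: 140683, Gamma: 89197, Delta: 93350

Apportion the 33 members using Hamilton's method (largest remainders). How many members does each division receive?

Alpha 6, Beta 12, Gamma 7, Delta 8

The standard divisor is 389403/33 ≈ 11800.091.
Standard quotas: Alpha 5.6078, Beta 11.9222, Gamma 7.5590, Delta 7.9110.
Lower quotas: Alpha 5, Beta 11, Gamma 7, Delta 7 (sum 30, leaving 3 seats).
Remainders in descending order: Beta 0.9222, Delta 0.9110, Alpha 0.6078, Gamma 0.5590.
Largest remainders: Beta, Delta, Alpha receive the extra seats.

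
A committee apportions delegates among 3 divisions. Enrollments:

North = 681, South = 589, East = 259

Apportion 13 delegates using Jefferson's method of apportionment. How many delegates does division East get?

Standard divisor 1529/13 ≈ 117.615; standard quotas: North 5.790, South 5.008, East 2.202.
Rounding down gives 5, 5, 2 = 12 seats, so the divisor must be adjusted.
With modified divisor 100: modified quotas North 6.810, South 5.890, East 2.590.
Rounding down: North 6, South 5, East 2 (total 13).
East receives 2.

2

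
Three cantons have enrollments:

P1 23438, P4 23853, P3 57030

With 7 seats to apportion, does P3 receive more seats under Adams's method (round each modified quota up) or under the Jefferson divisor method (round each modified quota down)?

Adams: P1 2, P4 2, P3 3.
Jefferson: P1 1, P4 2, P3 4.
P3 gets 3 under Adams and 4 under Jefferson.

Jefferson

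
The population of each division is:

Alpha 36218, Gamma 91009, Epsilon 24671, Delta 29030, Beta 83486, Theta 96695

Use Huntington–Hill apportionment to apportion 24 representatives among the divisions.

With divisor 15081: modified quotas Alpha 2.402, Gamma 6.035, Epsilon 1.636, Delta 1.925, Beta 5.536, Theta 6.412.
Geometric-mean thresholds: Alpha √(2·3)=2.449, Gamma √(6·7)=6.481, Epsilon √(1·2)=1.414, Delta √(1·2)=1.414, Beta √(5·6)=5.477, Theta √(6·7)=6.481.
Each quota rounded against its threshold gives Alpha 2, Gamma 6, Epsilon 2, Delta 2, Beta 6, Theta 6 (total 24).

Alpha: 2; Gamma: 6; Epsilon: 2; Delta: 2; Beta: 6; Theta: 6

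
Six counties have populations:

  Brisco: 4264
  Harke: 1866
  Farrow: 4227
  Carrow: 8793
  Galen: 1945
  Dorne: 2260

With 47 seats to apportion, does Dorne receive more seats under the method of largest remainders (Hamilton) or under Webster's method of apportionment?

Hamilton: Brisco 9, Harke 4, Farrow 8, Carrow 18, Galen 4, Dorne 4.
Webster: Brisco 8, Harke 4, Farrow 8, Carrow 18, Galen 4, Dorne 5.
Dorne gets 4 under Hamilton and 5 under Webster.

Webster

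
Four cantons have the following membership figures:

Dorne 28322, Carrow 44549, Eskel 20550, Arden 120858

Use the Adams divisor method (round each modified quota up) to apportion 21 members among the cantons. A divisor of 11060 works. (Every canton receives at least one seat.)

Dorne 3, Carrow 5, Eskel 2, Arden 11

With modified divisor 11060: modified quotas Dorne 2.561, Carrow 4.028, Eskel 1.858, Arden 10.927.
Rounding up: Dorne 3, Carrow 5, Eskel 2, Arden 11 (total 21).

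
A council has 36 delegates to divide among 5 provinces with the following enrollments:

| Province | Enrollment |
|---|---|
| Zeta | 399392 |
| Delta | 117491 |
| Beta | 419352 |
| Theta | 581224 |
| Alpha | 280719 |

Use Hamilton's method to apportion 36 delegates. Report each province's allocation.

The standard divisor is 1798178/36 ≈ 49949.389.
Standard quotas: Zeta 7.9959, Delta 2.3522, Beta 8.3955, Theta 11.6363, Alpha 5.6201.
Lower quotas: Zeta 7, Delta 2, Beta 8, Theta 11, Alpha 5 (sum 33, leaving 3 seats).
Remainders in descending order: Zeta 0.9959, Theta 0.6363, Alpha 0.6201, Beta 0.3955, Delta 0.3522.
Largest remainders: Zeta, Theta, Alpha receive the extra seats.

Zeta=8; Delta=2; Beta=8; Theta=12; Alpha=6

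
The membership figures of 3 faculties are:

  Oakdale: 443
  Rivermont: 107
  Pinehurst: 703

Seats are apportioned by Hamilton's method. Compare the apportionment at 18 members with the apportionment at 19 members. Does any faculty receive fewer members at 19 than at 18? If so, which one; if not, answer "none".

At 18 seats: Oakdale 6, Rivermont 2, Pinehurst 10.
At 19 seats: Oakdale 7, Rivermont 1, Pinehurst 11.
Rivermont drops from 2 to 1.

Rivermont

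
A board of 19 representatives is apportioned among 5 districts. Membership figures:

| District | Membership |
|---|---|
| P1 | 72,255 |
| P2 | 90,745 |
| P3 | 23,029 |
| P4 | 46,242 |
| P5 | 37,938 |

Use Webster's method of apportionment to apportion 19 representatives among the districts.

Standard divisor 270209/19 ≈ 14221.526; standard quotas: P1 5.081, P2 6.381, P3 1.619, P4 3.252, P5 2.668.
Rounding to the nearest integer gives P1 5, P2 6, P3 2, P4 3, P5 3 — total 19, matching the house size, so no adjustment is needed.

P1 5, P2 6, P3 2, P4 3, P5 3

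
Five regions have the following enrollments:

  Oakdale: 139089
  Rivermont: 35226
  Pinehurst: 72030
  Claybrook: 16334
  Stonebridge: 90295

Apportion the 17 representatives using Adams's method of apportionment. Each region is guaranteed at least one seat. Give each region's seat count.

Oakdale 6; Rivermont 2; Pinehurst 4; Claybrook 1; Stonebridge 4

Standard divisor 352974/17 ≈ 20763.176; standard quotas: Oakdale 6.699, Rivermont 1.697, Pinehurst 3.469, Claybrook 0.787, Stonebridge 4.349.
Rounding up gives 7, 2, 4, 1, 5 = 19 seats, so the divisor must be adjusted.
With modified divisor 23600: modified quotas Oakdale 5.894, Rivermont 1.493, Pinehurst 3.052, Claybrook 0.692, Stonebridge 3.826.
Rounding up: Oakdale 6, Rivermont 2, Pinehurst 4, Claybrook 1, Stonebridge 4 (total 17).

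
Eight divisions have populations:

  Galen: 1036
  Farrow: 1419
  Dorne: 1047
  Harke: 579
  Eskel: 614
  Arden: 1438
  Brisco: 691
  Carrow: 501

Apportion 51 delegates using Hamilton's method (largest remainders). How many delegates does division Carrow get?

The standard divisor is 7325/51 ≈ 143.627.
Standard quotas: Galen 7.213, Farrow 9.880, Dorne 7.290, Harke 4.031, Eskel 4.275, Arden 10.012, Brisco 4.811, Carrow 3.488.
Lower quotas: Galen 7, Farrow 9, Dorne 7, Harke 4, Eskel 4, Arden 10, Brisco 4, Carrow 3 (sum 48, leaving 3 seats).
Remainders in descending order: Farrow 0.880, Brisco 0.811, Carrow 0.488, Dorne 0.290, Eskel 0.275, Galen 0.213, Harke 0.031, Arden 0.012.
The surplus seats go to Farrow, Brisco, Carrow.
Carrow receives 4.

4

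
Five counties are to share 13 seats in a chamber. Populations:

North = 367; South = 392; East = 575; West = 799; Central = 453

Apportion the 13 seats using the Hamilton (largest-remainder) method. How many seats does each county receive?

North: 2, South: 2, East: 3, West: 4, Central: 2

Standard divisor: 2586 ÷ 13 ≈ 198.923.
Standard quotas: North 1.845, South 1.971, East 2.891, West 4.017, Central 2.277.
Lower quotas: North 1, South 1, East 2, West 4, Central 2 (sum 10, leaving 3 seats).
Remainders in descending order: South 0.971, East 0.891, North 0.845, Central 0.277, West 0.017.
Largest remainders: South, East, North receive the extra seats.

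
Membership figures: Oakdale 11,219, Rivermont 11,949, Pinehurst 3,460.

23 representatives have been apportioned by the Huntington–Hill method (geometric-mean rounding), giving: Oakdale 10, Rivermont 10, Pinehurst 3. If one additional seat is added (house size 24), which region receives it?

Rivermont

Priority for the next seat is population ÷ (√(s·(s+1))).
Priorities: Oakdale 1069.690, Rivermont 1139.292, Pinehurst 998.816.
Highest priority: Rivermont.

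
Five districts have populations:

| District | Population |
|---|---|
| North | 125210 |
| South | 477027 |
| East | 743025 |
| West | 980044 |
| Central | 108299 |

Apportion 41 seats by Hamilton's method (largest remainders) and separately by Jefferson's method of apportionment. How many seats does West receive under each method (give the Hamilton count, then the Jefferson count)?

Hamilton: North 2, South 8, East 13, West 16, Central 2.
Jefferson: North 2, South 8, East 13, West 17, Central 1.
West gets 16 under Hamilton and 17 under Jefferson.

16 and 17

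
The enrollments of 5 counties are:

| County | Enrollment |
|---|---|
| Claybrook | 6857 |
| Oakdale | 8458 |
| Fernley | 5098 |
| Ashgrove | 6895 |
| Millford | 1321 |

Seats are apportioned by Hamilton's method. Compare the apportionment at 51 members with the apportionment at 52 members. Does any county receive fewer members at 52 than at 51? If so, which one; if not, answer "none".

Millford

At 51 seats: Claybrook 12, Oakdale 15, Fernley 9, Ashgrove 12, Millford 3.
At 52 seats: Claybrook 13, Oakdale 15, Fernley 9, Ashgrove 13, Millford 2.
Millford drops from 3 to 2.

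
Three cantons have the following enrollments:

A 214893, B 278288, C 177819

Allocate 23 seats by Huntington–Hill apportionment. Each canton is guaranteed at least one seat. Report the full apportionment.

With divisor 29025: modified quotas A 7.404, B 9.588, C 6.126.
Geometric-mean thresholds: A √(7·8)=7.483, B √(9·10)=9.487, C √(6·7)=6.481.
Each quota rounded against its threshold gives A 7, B 10, C 6 (total 23).

A: 7; B: 10; C: 6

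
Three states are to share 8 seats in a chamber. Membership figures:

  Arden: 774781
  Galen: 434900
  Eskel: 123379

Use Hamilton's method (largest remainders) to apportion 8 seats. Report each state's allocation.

Arden=5; Galen=2; Eskel=1

The standard divisor is 1333060/8 ≈ 166632.5.
Standard quotas: Arden 4.6496, Galen 2.6099, Eskel 0.7404.
Lower quotas: Arden 4, Galen 2, Eskel 0 (sum 6, leaving 2 seats).
Remainders in descending order: Eskel 0.7404, Arden 0.6496, Galen 0.6099.
The surplus seats go to Eskel, Arden.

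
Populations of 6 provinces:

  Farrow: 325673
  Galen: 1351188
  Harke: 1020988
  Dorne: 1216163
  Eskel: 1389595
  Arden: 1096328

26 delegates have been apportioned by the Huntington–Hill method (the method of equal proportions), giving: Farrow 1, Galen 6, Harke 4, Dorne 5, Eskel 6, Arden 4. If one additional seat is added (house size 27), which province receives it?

Priority for the next seat is population ÷ (√(s·(s+1))).
Priorities: Farrow 230285.587, Galen 208492.835, Harke 228299.857, Dorne 222039.970, Eskel 214419.164, Arden 245146.393.
Highest priority: Arden.

Arden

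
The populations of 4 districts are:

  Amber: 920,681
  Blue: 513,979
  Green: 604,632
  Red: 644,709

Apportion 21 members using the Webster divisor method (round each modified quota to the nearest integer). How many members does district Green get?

Standard divisor 2684001/21 ≈ 127809.571; standard quotas: Amber 7.204, Blue 4.021, Green 4.731, Red 5.044.
Rounding to the nearest integer gives Amber 7, Blue 4, Green 5, Red 5 — total 21, matching the house size, so no adjustment is needed.
Green receives 5.

5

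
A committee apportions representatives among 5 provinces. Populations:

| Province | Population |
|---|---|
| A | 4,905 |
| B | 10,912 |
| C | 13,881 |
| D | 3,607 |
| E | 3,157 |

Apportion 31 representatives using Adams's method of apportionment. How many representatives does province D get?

3

Standard divisor 36462/31 ≈ 1176.194; standard quotas: A 4.170, B 9.277, C 11.802, D 3.067, E 2.684.
Rounding up gives 5, 10, 12, 4, 3 = 34 seats, so the divisor must be adjusted.
With modified divisor 1240: modified quotas A 3.956, B 8.800, C 11.194, D 2.909, E 2.546.
Rounding up: A 4, B 9, C 12, D 3, E 3 (total 31).
D receives 3.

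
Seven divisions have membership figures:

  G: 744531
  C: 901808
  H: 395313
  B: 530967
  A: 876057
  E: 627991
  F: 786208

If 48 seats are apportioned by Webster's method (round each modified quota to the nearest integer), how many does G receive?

7

Standard divisor 4862875/48 ≈ 101309.896; standard quotas: G 7.349, C 8.901, H 3.902, B 5.241, A 8.647, E 6.199, F 7.760.
Rounding to the nearest integer gives G 7, C 9, H 4, B 5, A 9, E 6, F 8 — total 48, matching the house size, so no adjustment is needed.
G receives 7.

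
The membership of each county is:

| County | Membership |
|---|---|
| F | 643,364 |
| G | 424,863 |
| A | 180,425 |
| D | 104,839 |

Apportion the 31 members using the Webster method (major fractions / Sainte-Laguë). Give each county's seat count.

F: 15, G: 10, A: 4, D: 2

Standard divisor 1353491/31 ≈ 43661; standard quotas: F 14.735, G 9.731, A 4.132, D 2.401.
Rounding to the nearest integer gives F 15, G 10, A 4, D 2 — total 31, matching the house size, so no adjustment is needed.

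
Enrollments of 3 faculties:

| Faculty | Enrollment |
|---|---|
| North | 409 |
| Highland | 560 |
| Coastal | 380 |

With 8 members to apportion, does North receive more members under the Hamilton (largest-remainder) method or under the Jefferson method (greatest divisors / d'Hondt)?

Hamilton

Hamilton: North 3, Highland 3, Coastal 2.
Jefferson: North 2, Highland 4, Coastal 2.
North gets 3 under Hamilton and 2 under Jefferson.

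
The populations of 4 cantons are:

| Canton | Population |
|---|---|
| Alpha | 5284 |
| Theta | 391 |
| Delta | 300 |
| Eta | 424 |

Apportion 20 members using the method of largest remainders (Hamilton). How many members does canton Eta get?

1

The standard divisor is 6399/20 ≈ 319.95.
Standard quotas: Alpha 16.5151, Theta 1.2221, Delta 0.9376, Eta 1.3252.
Lower quotas: Alpha 16, Theta 1, Delta 0, Eta 1 (sum 18, leaving 2 seats).
Remainders in descending order: Delta 0.9376, Alpha 0.5151, Eta 0.3252, Theta 0.2221.
The surplus seats go to Delta, Alpha.
Eta receives 1.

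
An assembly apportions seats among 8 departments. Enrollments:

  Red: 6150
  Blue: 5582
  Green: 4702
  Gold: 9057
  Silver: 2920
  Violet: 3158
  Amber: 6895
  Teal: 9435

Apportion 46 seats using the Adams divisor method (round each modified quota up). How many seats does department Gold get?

8

Standard divisor 47899/46 ≈ 1041.283; standard quotas: Red 5.906, Blue 5.361, Green 4.516, Gold 8.698, Silver 2.804, Violet 3.033, Amber 6.622, Teal 9.061.
Rounding up gives 6, 6, 5, 9, 3, 4, 7, 10 = 50 seats, so the divisor must be adjusted.
With modified divisor 1140: modified quotas Red 5.395, Blue 4.896, Green 4.125, Gold 7.945, Silver 2.561, Violet 2.770, Amber 6.048, Teal 8.276.
Rounding up: Red 6, Blue 5, Green 5, Gold 8, Silver 3, Violet 3, Amber 7, Teal 9 (total 46).
Gold receives 8.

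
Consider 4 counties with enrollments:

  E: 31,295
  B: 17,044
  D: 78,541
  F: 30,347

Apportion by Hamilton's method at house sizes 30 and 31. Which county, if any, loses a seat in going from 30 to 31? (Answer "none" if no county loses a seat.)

At 30 seats: E 6, B 3, D 15, F 6.
At 31 seats: E 6, B 3, D 16, F 6.
No county's allocation decreased.

none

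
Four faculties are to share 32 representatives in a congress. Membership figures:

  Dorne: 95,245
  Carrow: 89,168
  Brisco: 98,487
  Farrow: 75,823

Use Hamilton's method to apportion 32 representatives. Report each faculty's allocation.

Dorne 8; Carrow 8; Brisco 9; Farrow 7

Standard divisor: 358723 ÷ 32 ≈ 11210.094.
Standard quotas: Dorne 8.4964, Carrow 7.9543, Brisco 8.7856, Farrow 6.7638.
Lower quotas: Dorne 8, Carrow 7, Brisco 8, Farrow 6 (sum 29, leaving 3 seats).
Remainders in descending order: Carrow 0.9543, Brisco 0.7856, Farrow 0.7638, Dorne 0.4964.
Largest remainders: Carrow, Brisco, Farrow receive the extra seats.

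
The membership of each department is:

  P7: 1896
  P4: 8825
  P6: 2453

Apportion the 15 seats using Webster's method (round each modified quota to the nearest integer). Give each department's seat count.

P7: 2, P4: 10, P6: 3

Standard divisor 13174/15 ≈ 878.267; standard quotas: P7 2.159, P4 10.048, P6 2.793.
Rounding to the nearest integer gives P7 2, P4 10, P6 3 — total 15, matching the house size, so no adjustment is needed.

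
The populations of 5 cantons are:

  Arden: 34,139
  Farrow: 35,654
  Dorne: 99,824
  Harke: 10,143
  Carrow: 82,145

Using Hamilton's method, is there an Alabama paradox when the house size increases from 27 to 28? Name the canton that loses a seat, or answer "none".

Arden

At 27 seats: Arden 4, Farrow 4, Dorne 10, Harke 1, Carrow 8.
At 28 seats: Arden 3, Farrow 4, Dorne 11, Harke 1, Carrow 9.
Arden drops from 4 to 3.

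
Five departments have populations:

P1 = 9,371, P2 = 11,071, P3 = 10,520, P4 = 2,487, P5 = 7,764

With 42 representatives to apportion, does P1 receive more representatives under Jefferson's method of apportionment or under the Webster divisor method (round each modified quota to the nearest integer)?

Jefferson: P1 10, P2 11, P3 11, P4 2, P5 8.
Webster: P1 9, P2 11, P3 11, P4 3, P5 8.
P1 gets 10 under Jefferson and 9 under Webster.

Jefferson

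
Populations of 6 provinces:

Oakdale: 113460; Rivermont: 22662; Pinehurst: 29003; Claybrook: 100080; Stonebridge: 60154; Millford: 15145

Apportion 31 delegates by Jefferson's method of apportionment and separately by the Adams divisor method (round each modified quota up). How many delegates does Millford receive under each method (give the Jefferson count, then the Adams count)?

Jefferson: Oakdale 11, Rivermont 2, Pinehurst 2, Claybrook 9, Stonebridge 6, Millford 1.
Adams: Oakdale 10, Rivermont 2, Pinehurst 3, Claybrook 9, Stonebridge 5, Millford 2.
Millford gets 1 under Jefferson and 2 under Adams.

1 and 2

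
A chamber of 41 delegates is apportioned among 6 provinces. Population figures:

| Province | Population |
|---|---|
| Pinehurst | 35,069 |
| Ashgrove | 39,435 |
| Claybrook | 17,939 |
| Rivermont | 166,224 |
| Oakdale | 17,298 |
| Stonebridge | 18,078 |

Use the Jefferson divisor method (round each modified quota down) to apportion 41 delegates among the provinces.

Standard divisor 294043/41 ≈ 7171.78; standard quotas: Pinehurst 4.890, Ashgrove 5.499, Claybrook 2.501, Rivermont 23.178, Oakdale 2.412, Stonebridge 2.521.
Rounding down gives 4, 5, 2, 23, 2, 2 = 38 seats, so the divisor must be adjusted.
With modified divisor 6600: modified quotas Pinehurst 5.313, Ashgrove 5.975, Claybrook 2.718, Rivermont 25.185, Oakdale 2.621, Stonebridge 2.739.
Rounding down: Pinehurst 5, Ashgrove 5, Claybrook 2, Rivermont 25, Oakdale 2, Stonebridge 2 (total 41).

Pinehurst 5, Ashgrove 5, Claybrook 2, Rivermont 25, Oakdale 2, Stonebridge 2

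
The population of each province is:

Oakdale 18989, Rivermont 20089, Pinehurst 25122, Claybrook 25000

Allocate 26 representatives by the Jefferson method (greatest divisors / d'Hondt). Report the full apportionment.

Standard divisor 89200/26 ≈ 3430.769; standard quotas: Oakdale 5.535, Rivermont 5.856, Pinehurst 7.323, Claybrook 7.287.
Rounding down gives 5, 5, 7, 7 = 24 seats, so the divisor must be adjusted.
With modified divisor 3150: modified quotas Oakdale 6.028, Rivermont 6.377, Pinehurst 7.975, Claybrook 7.937.
Rounding down: Oakdale 6, Rivermont 6, Pinehurst 7, Claybrook 7 (total 26).

Oakdale 6, Rivermont 6, Pinehurst 7, Claybrook 7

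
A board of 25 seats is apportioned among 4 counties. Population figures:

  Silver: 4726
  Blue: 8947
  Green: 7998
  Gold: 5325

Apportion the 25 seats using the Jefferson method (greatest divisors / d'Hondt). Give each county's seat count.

Silver 4; Blue 8; Green 8; Gold 5

Standard divisor 26996/25 ≈ 1079.84; standard quotas: Silver 4.377, Blue 8.285, Green 7.407, Gold 4.931.
Rounding down gives 4, 8, 7, 4 = 23 seats, so the divisor must be adjusted.
With modified divisor 997: modified quotas Silver 4.740, Blue 8.974, Green 8.022, Gold 5.341.
Rounding down: Silver 4, Blue 8, Green 8, Gold 5 (total 25).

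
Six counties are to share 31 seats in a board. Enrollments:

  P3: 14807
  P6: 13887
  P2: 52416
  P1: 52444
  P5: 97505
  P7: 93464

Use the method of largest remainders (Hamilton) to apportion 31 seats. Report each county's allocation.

Total 324523; standard divisor 324523/31 ≈ 10468.484.
Standard quotas: P3 1.4144, P6 1.3266, P2 5.0070, P1 5.0097, P5 9.3141, P7 8.9281.
Lower quotas: P3 1, P6 1, P2 5, P1 5, P5 9, P7 8 (sum 29, leaving 2 seats).
Remainders in descending order: P7 0.9281, P3 0.4144, P6 0.3266, P5 0.3141, P1 0.0097, P2 0.0070.
The surplus seats go to P7, P3.

P3 2; P6 1; P2 5; P1 5; P5 9; P7 9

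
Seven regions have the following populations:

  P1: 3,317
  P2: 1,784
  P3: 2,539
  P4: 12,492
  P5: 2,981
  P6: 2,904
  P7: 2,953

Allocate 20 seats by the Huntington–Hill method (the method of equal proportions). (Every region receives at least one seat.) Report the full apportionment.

P1: 2, P2: 1, P3: 2, P4: 9, P5: 2, P6: 2, P7: 2

With divisor 1413: modified quotas P1 2.347, P2 1.263, P3 1.797, P4 8.841, P5 2.110, P6 2.055, P7 2.090.
Geometric-mean thresholds: P1 √(2·3)=2.449, P2 √(1·2)=1.414, P3 √(1·2)=1.414, P4 √(8·9)=8.485, P5 √(2·3)=2.449, P6 √(2·3)=2.449, P7 √(2·3)=2.449.
Each quota rounded against its threshold gives P1 2, P2 1, P3 2, P4 9, P5 2, P6 2, P7 2 (total 20).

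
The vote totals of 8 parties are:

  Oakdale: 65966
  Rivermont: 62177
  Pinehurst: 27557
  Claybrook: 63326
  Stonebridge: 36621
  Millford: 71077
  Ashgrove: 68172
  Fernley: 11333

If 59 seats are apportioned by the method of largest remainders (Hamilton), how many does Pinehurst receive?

Standard divisor: 406229 ÷ 59 ≈ 6885.237.
Standard quotas: Oakdale 9.5808, Rivermont 9.0305, Pinehurst 4.0023, Claybrook 9.1974, Stonebridge 5.3188, Millford 10.3231, Ashgrove 9.9012, Fernley 1.6460.
Lower quotas: Oakdale 9, Rivermont 9, Pinehurst 4, Claybrook 9, Stonebridge 5, Millford 10, Ashgrove 9, Fernley 1 (sum 56, leaving 3 seats).
Remainders in descending order: Ashgrove 0.9012, Fernley 0.6460, Oakdale 0.5808, Millford 0.3231, Stonebridge 0.3188, Claybrook 0.1974, Rivermont 0.0305, Pinehurst 0.0023.
The surplus seats go to Ashgrove, Fernley, Oakdale.
Pinehurst receives 4.

4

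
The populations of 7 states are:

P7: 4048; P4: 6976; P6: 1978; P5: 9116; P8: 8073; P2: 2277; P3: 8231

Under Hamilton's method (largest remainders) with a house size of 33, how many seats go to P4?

6

Total 40699; standard divisor 40699/33 ≈ 1233.303.
Standard quotas: P7 3.2822, P4 5.6564, P6 1.6038, P5 7.3915, P8 6.5458, P2 1.8463, P3 6.6739.
Lower quotas: P7 3, P4 5, P6 1, P5 7, P8 6, P2 1, P3 6 (sum 29, leaving 4 seats).
Remainders in descending order: P2 0.8463, P3 0.6739, P4 0.6564, P6 0.6038, P8 0.5458, P5 0.3915, P7 0.2822.
The surplus seats go to P2, P3, P4, P6.
P4 receives 6.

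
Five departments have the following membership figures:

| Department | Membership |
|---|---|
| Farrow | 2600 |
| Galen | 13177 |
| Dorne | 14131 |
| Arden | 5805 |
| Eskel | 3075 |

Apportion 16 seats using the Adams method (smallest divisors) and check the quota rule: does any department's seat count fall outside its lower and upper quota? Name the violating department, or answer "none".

Standard quotas: Farrow 1.072, Galen 5.435, Dorne 5.829, Arden 2.395, Eskel 1.268.
Adams allocation: Farrow 1, Galen 5, Dorne 5, Arden 3, Eskel 2.
Every allocation lies between the lower and upper quota.

none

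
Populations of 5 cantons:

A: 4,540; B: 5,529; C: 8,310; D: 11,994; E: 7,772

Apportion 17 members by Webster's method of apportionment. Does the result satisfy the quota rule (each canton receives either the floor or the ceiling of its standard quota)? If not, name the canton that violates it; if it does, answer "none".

none

Standard quotas: A 2.023, B 2.464, C 3.703, D 5.345, E 3.464.
Webster allocation: A 2, B 2, C 4, D 5, E 4.
Every allocation lies between the lower and upper quota.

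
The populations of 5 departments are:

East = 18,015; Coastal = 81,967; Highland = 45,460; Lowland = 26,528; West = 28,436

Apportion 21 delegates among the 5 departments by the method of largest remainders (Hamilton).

East: 2, Coastal: 8, Highland: 5, Lowland: 3, West: 3

Total 200406; standard divisor 200406/21 ≈ 9543.143.
Standard quotas: East 1.8877, Coastal 8.5891, Highland 4.7636, Lowland 2.7798, West 2.9797.
Lower quotas: East 1, Coastal 8, Highland 4, Lowland 2, West 2 (sum 17, leaving 4 seats).
Remainders in descending order: West 0.9797, East 0.8877, Lowland 0.7798, Highland 0.7636, Coastal 0.5891.
Largest remainders: West, East, Lowland, Highland receive the extra seats.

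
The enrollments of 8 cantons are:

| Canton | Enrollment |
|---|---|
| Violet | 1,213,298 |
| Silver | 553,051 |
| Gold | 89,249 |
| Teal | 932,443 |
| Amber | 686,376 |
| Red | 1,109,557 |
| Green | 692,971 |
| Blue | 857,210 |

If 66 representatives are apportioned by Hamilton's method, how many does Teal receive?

The standard divisor is 6134155/66 ≈ 92941.742.
Standard quotas: Violet 13.0544, Silver 5.9505, Gold 0.9603, Teal 10.0326, Amber 7.3850, Red 11.9382, Green 7.4560, Blue 9.2231.
Lower quotas: Violet 13, Silver 5, Gold 0, Teal 10, Amber 7, Red 11, Green 7, Blue 9 (sum 62, leaving 4 seats).
Remainders in descending order: Gold 0.9603, Silver 0.9505, Red 0.9382, Green 0.4560, Amber 0.3850, Blue 0.2231, Violet 0.0544, Teal 0.0326.
Largest remainders: Gold, Silver, Red, Green receive the extra seats.
Teal receives 10.

10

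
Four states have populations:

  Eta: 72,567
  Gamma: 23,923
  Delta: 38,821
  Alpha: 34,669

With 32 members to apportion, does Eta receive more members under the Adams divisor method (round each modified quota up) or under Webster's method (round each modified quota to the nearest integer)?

Webster

Adams: Eta 13, Gamma 5, Delta 7, Alpha 7.
Webster: Eta 14, Gamma 4, Delta 7, Alpha 7.
Eta gets 13 under Adams and 14 under Webster.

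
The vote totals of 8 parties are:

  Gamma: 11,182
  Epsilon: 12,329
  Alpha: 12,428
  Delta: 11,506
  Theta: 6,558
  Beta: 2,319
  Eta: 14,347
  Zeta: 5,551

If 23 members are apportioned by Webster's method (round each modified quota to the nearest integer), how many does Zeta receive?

2

Standard divisor 76220/23 ≈ 3313.913; standard quotas: Gamma 3.374, Epsilon 3.720, Alpha 3.750, Delta 3.472, Theta 1.979, Beta 0.700, Eta 4.329, Zeta 1.675.
Rounding to the nearest integer gives Gamma 3, Epsilon 4, Alpha 4, Delta 3, Theta 2, Beta 1, Eta 4, Zeta 2 — total 23, matching the house size, so no adjustment is needed.
Zeta receives 2.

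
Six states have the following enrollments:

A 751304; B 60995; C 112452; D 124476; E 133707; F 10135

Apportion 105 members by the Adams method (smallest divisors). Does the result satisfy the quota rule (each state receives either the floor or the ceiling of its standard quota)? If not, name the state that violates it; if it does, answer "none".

Standard quotas: A 66.121, B 5.368, C 9.897, D 10.955, E 11.767, F 0.892.
Adams allocation: A 65, B 6, C 10, D 11, E 12, F 1.
A has quota 66.121 (lower 66, upper 67) but receives 65 — outside the quota interval.

A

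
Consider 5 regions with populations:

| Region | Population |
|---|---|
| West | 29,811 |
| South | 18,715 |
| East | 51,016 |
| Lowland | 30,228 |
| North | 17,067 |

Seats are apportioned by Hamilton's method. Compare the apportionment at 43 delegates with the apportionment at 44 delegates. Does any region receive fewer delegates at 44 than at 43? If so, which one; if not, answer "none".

At 43 seats: West 9, South 5, East 15, Lowland 9, North 5.
At 44 seats: West 9, South 6, East 15, Lowland 9, North 5.
No region's allocation decreased.

none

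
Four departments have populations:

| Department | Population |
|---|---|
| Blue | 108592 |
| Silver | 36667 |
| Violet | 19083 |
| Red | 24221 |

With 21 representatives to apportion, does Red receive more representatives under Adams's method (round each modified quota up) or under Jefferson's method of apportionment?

Adams

Adams: Blue 12, Silver 4, Violet 2, Red 3.
Jefferson: Blue 13, Silver 4, Violet 2, Red 2.
Red gets 3 under Adams and 2 under Jefferson.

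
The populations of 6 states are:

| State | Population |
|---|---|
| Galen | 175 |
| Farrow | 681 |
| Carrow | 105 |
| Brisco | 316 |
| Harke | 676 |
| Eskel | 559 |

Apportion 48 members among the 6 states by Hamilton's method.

Galen 3, Farrow 13, Carrow 2, Brisco 6, Harke 13, Eskel 11

Standard divisor: 2512 ÷ 48 ≈ 52.333.
Standard quotas: Galen 3.344, Farrow 13.013, Carrow 2.006, Brisco 6.038, Harke 12.917, Eskel 10.682.
Lower quotas: Galen 3, Farrow 13, Carrow 2, Brisco 6, Harke 12, Eskel 10 (sum 46, leaving 2 seats).
Remainders in descending order: Harke 0.917, Eskel 0.682, Galen 0.344, Brisco 0.038, Farrow 0.013, Carrow 0.006.
The surplus seats go to Harke, Eskel.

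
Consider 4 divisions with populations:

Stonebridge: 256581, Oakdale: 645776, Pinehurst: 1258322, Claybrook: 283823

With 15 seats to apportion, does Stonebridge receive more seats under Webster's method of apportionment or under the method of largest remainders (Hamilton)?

Webster: Stonebridge 2, Oakdale 4, Pinehurst 7, Claybrook 2.
Hamilton: Stonebridge 1, Oakdale 4, Pinehurst 8, Claybrook 2.
Stonebridge gets 2 under Webster and 1 under Hamilton.

Webster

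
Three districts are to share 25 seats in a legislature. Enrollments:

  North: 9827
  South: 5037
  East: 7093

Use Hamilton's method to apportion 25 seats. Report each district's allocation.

Standard divisor: 21957 ÷ 25 ≈ 878.28.
Standard quotas: North 11.1889, South 5.7351, East 8.0760.
Lower quotas: North 11, South 5, East 8 (sum 24, leaving 1 seat).
Remainders in descending order: South 0.7351, North 0.1889, East 0.0760.
The surplus seat goes to South.

North 11, South 6, East 8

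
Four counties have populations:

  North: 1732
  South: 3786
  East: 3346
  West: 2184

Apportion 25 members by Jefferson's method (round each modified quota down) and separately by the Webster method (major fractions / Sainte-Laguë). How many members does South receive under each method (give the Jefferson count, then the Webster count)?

Jefferson: North 4, South 9, East 7, West 5.
Webster: North 4, South 8, East 8, West 5.
South gets 9 under Jefferson and 8 under Webster.

9 and 8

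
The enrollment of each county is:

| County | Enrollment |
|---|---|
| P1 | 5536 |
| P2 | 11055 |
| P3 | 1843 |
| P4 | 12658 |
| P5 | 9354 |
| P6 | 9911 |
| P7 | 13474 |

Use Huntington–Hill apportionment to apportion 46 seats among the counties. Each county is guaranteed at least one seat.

P1=4; P2=8; P3=1; P4=9; P5=7; P6=7; P7=10

With divisor 1377: modified quotas P1 4.020, P2 8.028, P3 1.338, P4 9.192, P5 6.793, P6 7.198, P7 9.785.
Geometric-mean thresholds: P1 √(4·5)=4.472, P2 √(8·9)=8.485, P3 √(1·2)=1.414, P4 √(9·10)=9.487, P5 √(6·7)=6.481, P6 √(7·8)=7.483, P7 √(9·10)=9.487.
Each quota rounded against its threshold gives P1 4, P2 8, P3 1, P4 9, P5 7, P6 7, P7 10 (total 46).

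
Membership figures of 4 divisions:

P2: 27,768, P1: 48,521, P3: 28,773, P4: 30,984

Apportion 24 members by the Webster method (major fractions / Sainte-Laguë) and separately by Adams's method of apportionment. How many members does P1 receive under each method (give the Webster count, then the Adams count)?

9 and 8

Webster: P2 5, P1 9, P3 5, P4 5.
Adams: P2 5, P1 8, P3 5, P4 6.
P1 gets 9 under Webster and 8 under Adams.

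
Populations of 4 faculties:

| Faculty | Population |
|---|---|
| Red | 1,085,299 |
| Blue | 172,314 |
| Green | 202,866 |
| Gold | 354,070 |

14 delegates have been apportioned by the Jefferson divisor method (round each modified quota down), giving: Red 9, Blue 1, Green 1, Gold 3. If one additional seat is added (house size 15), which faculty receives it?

Priority for the next seat is population ÷ (current seats + 1).
Priorities: Red 108529.900, Blue 86157.000, Green 101433.000, Gold 88517.500.
Highest priority: Red.

Red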